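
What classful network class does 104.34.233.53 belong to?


First octet: 104
Binary: 01101000
0xxxxxxx -> Class A (1-126)
Class A, default mask 255.0.0.0 (/8)


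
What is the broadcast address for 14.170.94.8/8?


Network: 14.0.0.0/8
Host bits = 24
Set all host bits to 1:
Broadcast: 14.255.255.255


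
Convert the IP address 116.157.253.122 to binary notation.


116 = 01110100
157 = 10011101
253 = 11111101
122 = 01111010
Binary: 01110100.10011101.11111101.01111010


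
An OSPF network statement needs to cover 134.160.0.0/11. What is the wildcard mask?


Subnet mask: 255.224.0.0
Wildcard = 255.255.255.255 - subnet mask
255 - 255 = 0
255 - 224 = 31
255 - 0 = 255
255 - 0 = 255
Wildcard: 0.31.255.255


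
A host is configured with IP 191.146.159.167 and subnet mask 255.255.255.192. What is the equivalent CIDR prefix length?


Binary: 11111111.11111111.11111111.11000000
Count leading 1s
Prefix: /26


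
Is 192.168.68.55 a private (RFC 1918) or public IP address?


RFC 1918 private ranges:
  10.0.0.0/8 (10.0.0.0 - 10.255.255.255)
  172.16.0.0/12 (172.16.0.0 - 172.31.255.255)
  192.168.0.0/16 (192.168.0.0 - 192.168.255.255)
Private (in 192.168.0.0/16)


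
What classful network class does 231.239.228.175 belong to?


First octet: 231
Binary: 11100111
1110xxxx -> Class D (224-239)
Class D (multicast), default mask N/A


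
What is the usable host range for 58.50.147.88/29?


Network: 58.50.147.88
Broadcast: 58.50.147.95
First usable = network + 1
Last usable = broadcast - 1
Range: 58.50.147.89 to 58.50.147.94


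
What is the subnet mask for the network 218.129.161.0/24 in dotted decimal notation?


/24 means 24 network bits, 8 host bits
Binary: 11111111111111111111111100000000
Mask: 255.255.255.0


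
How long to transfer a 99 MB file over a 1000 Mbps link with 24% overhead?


Effective throughput = 1000 * (1 - 24/100) = 760 Mbps
File size in Mb = 99 * 8 = 792 Mb
Time = 792 / 760
Time = 1.0421 seconds


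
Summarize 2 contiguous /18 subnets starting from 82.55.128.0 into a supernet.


Original prefix: /18
Number of subnets: 2 = 2^1
New prefix = 18 - 1 = 17
Supernet: 82.55.128.0/17


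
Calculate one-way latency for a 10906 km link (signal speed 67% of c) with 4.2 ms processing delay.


Speed = 0.67 * 3e5 km/s = 201000 km/s
Propagation delay = 10906 / 201000 = 0.0543 s = 54.2587 ms
Processing delay = 4.2 ms
Total one-way latency = 58.4587 ms


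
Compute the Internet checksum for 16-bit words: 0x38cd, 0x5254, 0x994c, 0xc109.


Sum all words (with carry folding):
+ 0x38cd = 0x38cd
+ 0x5254 = 0x8b21
+ 0x994c = 0x246e
+ 0xc109 = 0xe577
One's complement: ~0xe577
Checksum = 0x1a88


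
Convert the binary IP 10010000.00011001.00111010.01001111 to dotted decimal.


10010000 = 144
00011001 = 25
00111010 = 58
01001111 = 79
IP: 144.25.58.79


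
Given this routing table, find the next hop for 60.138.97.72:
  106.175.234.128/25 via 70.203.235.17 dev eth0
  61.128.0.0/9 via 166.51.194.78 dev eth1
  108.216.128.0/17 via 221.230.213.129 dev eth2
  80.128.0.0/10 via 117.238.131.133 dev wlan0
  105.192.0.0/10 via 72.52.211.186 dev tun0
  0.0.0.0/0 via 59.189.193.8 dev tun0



Longest prefix match for 60.138.97.72:
  /25 106.175.234.128: no
  /9 61.128.0.0: no
  /17 108.216.128.0: no
  /10 80.128.0.0: no
  /10 105.192.0.0: no
  /0 0.0.0.0: MATCH
Selected: next-hop 59.189.193.8 via tun0 (matched /0)


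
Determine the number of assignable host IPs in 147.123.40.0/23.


Host bits = 32 - 23 = 9
Total addresses = 2^9 = 512
Usable = total - 2 (network and broadcast)
Usable hosts: 510


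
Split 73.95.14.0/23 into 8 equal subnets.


New prefix = 23 + 3 = 26
Each subnet has 64 addresses
  73.95.14.0/26
  73.95.14.64/26
  73.95.14.128/26
  73.95.14.192/26
  73.95.15.0/26
  73.95.15.64/26
  73.95.15.128/26
  73.95.15.192/26
Subnets: 73.95.14.0/26, 73.95.14.64/26, 73.95.14.128/26, 73.95.14.192/26, 73.95.15.0/26, 73.95.15.64/26, 73.95.15.128/26, 73.95.15.192/26


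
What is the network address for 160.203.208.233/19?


IP:   10100000.11001011.11010000.11101001
Mask: 11111111.11111111.11100000.00000000
AND operation:
Net:  10100000.11001011.11000000.00000000
Network: 160.203.192.0/19


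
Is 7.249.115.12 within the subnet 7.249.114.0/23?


Subnet network: 7.249.114.0
Test IP AND mask: 7.249.114.0
Yes, 7.249.115.12 is in 7.249.114.0/23


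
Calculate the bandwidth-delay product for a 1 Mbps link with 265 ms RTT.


BDP = bandwidth * RTT
= 1 Mbps * 265 ms
= 1 * 1e6 * 265 / 1000 bits
= 265000 bits
= 33125 bytes
= 32.3486 KB
BDP = 265000 bits (33125 bytes)


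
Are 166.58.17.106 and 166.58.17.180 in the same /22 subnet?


Mask: 255.255.252.0
166.58.17.106 AND mask = 166.58.16.0
166.58.17.180 AND mask = 166.58.16.0
Yes, same subnet (166.58.16.0)


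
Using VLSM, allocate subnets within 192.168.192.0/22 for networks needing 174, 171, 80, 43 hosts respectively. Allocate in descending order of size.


174 hosts -> /24 (254 usable): 192.168.192.0/24
171 hosts -> /24 (254 usable): 192.168.193.0/24
80 hosts -> /25 (126 usable): 192.168.194.0/25
43 hosts -> /26 (62 usable): 192.168.194.128/26
Allocation: 192.168.192.0/24 (174 hosts, 254 usable); 192.168.193.0/24 (171 hosts, 254 usable); 192.168.194.0/25 (80 hosts, 126 usable); 192.168.194.128/26 (43 hosts, 62 usable)


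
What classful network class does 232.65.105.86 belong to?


First octet: 232
Binary: 11101000
1110xxxx -> Class D (224-239)
Class D (multicast), default mask N/A


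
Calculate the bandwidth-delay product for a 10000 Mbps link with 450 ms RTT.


BDP = bandwidth * RTT
= 10000 Mbps * 450 ms
= 10000 * 1e6 * 450 / 1000 bits
= 4500000000 bits
= 562500000 bytes
= 549316.4062 KB
BDP = 4500000000 bits (562500000 bytes)


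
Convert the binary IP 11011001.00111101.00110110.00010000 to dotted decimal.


11011001 = 217
00111101 = 61
00110110 = 54
00010000 = 16
IP: 217.61.54.16


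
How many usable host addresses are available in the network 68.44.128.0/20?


Host bits = 32 - 20 = 12
Total addresses = 2^12 = 4096
Usable = total - 2 (network and broadcast)
Usable hosts: 4094


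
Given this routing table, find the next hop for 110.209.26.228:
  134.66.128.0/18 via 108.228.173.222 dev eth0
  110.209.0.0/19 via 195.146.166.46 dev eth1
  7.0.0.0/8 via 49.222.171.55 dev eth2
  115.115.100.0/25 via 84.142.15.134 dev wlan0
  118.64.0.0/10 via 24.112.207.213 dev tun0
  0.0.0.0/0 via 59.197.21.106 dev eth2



Longest prefix match for 110.209.26.228:
  /18 134.66.128.0: no
  /19 110.209.0.0: MATCH
  /8 7.0.0.0: no
  /25 115.115.100.0: no
  /10 118.64.0.0: no
  /0 0.0.0.0: MATCH
Selected: next-hop 195.146.166.46 via eth1 (matched /19)


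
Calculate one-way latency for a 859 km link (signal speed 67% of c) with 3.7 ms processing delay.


Speed = 0.67 * 3e5 km/s = 201000 km/s
Propagation delay = 859 / 201000 = 0.0043 s = 4.2736 ms
Processing delay = 3.7 ms
Total one-way latency = 7.9736 ms


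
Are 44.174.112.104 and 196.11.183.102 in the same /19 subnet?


Mask: 255.255.224.0
44.174.112.104 AND mask = 44.174.96.0
196.11.183.102 AND mask = 196.11.160.0
No, different subnets (44.174.96.0 vs 196.11.160.0)


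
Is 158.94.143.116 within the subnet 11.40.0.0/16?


Subnet network: 11.40.0.0
Test IP AND mask: 158.94.0.0
No, 158.94.143.116 is not in 11.40.0.0/16


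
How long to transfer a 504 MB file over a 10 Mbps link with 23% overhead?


Effective throughput = 10 * (1 - 23/100) = 7.7 Mbps
File size in Mb = 504 * 8 = 4032 Mb
Time = 4032 / 7.7
Time = 523.6364 seconds


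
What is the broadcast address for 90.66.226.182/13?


Network: 90.64.0.0/13
Host bits = 19
Set all host bits to 1:
Broadcast: 90.71.255.255


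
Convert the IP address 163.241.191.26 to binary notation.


163 = 10100011
241 = 11110001
191 = 10111111
26 = 00011010
Binary: 10100011.11110001.10111111.00011010


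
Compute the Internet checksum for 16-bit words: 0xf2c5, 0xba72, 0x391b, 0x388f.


Sum all words (with carry folding):
+ 0xf2c5 = 0xf2c5
+ 0xba72 = 0xad38
+ 0x391b = 0xe653
+ 0x388f = 0x1ee3
One's complement: ~0x1ee3
Checksum = 0xe11c


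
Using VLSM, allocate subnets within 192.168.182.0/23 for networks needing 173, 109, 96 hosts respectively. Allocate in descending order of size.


173 hosts -> /24 (254 usable): 192.168.182.0/24
109 hosts -> /25 (126 usable): 192.168.183.0/25
96 hosts -> /25 (126 usable): 192.168.183.128/25
Allocation: 192.168.182.0/24 (173 hosts, 254 usable); 192.168.183.0/25 (109 hosts, 126 usable); 192.168.183.128/25 (96 hosts, 126 usable)


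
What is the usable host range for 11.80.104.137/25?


Network: 11.80.104.128
Broadcast: 11.80.104.255
First usable = network + 1
Last usable = broadcast - 1
Range: 11.80.104.129 to 11.80.104.254


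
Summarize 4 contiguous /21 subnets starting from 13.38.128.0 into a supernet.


Original prefix: /21
Number of subnets: 4 = 2^2
New prefix = 21 - 2 = 19
Supernet: 13.38.128.0/19


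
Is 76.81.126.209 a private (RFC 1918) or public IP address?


RFC 1918 private ranges:
  10.0.0.0/8 (10.0.0.0 - 10.255.255.255)
  172.16.0.0/12 (172.16.0.0 - 172.31.255.255)
  192.168.0.0/16 (192.168.0.0 - 192.168.255.255)
Public (not in any RFC 1918 range)


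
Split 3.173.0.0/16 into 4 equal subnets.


New prefix = 16 + 2 = 18
Each subnet has 16384 addresses
  3.173.0.0/18
  3.173.64.0/18
  3.173.128.0/18
  3.173.192.0/18
Subnets: 3.173.0.0/18, 3.173.64.0/18, 3.173.128.0/18, 3.173.192.0/18


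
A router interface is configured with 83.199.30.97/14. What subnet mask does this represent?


/14 means 14 network bits, 18 host bits
Binary: 11111111111111000000000000000000
Mask: 255.252.0.0


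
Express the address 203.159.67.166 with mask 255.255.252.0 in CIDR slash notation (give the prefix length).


Binary: 11111111.11111111.11111100.00000000
Count leading 1s
Prefix: /22


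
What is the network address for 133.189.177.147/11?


IP:   10000101.10111101.10110001.10010011
Mask: 11111111.11100000.00000000.00000000
AND operation:
Net:  10000101.10100000.00000000.00000000
Network: 133.160.0.0/11


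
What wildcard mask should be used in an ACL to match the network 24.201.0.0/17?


Subnet mask: 255.255.128.0
Wildcard = 255.255.255.255 - subnet mask
255 - 255 = 0
255 - 255 = 0
255 - 128 = 127
255 - 0 = 255
Wildcard: 0.0.127.255


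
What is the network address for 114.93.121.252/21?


IP:   01110010.01011101.01111001.11111100
Mask: 11111111.11111111.11111000.00000000
AND operation:
Net:  01110010.01011101.01111000.00000000
Network: 114.93.120.0/21


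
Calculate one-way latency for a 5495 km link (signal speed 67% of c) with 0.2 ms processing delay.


Speed = 0.67 * 3e5 km/s = 201000 km/s
Propagation delay = 5495 / 201000 = 0.0273 s = 27.3383 ms
Processing delay = 0.2 ms
Total one-way latency = 27.5383 ms


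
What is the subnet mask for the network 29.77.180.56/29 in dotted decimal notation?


/29 means 29 network bits, 3 host bits
Binary: 11111111111111111111111111111000
Mask: 255.255.255.248


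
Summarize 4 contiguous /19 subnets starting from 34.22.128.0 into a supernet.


Original prefix: /19
Number of subnets: 4 = 2^2
New prefix = 19 - 2 = 17
Supernet: 34.22.128.0/17


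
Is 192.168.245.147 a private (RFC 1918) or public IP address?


RFC 1918 private ranges:
  10.0.0.0/8 (10.0.0.0 - 10.255.255.255)
  172.16.0.0/12 (172.16.0.0 - 172.31.255.255)
  192.168.0.0/16 (192.168.0.0 - 192.168.255.255)
Private (in 192.168.0.0/16)


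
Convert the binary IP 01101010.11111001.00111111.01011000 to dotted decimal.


01101010 = 106
11111001 = 249
00111111 = 63
01011000 = 88
IP: 106.249.63.88


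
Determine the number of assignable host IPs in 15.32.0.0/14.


Host bits = 32 - 14 = 18
Total addresses = 2^18 = 262144
Usable = total - 2 (network and broadcast)
Usable hosts: 262142


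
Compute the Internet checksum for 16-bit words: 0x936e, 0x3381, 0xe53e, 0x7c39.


Sum all words (with carry folding):
+ 0x936e = 0x936e
+ 0x3381 = 0xc6ef
+ 0xe53e = 0xac2e
+ 0x7c39 = 0x2868
One's complement: ~0x2868
Checksum = 0xd797


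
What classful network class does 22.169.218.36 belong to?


First octet: 22
Binary: 00010110
0xxxxxxx -> Class A (1-126)
Class A, default mask 255.0.0.0 (/8)


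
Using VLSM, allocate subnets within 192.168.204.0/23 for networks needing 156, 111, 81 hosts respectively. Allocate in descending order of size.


156 hosts -> /24 (254 usable): 192.168.204.0/24
111 hosts -> /25 (126 usable): 192.168.205.0/25
81 hosts -> /25 (126 usable): 192.168.205.128/25
Allocation: 192.168.204.0/24 (156 hosts, 254 usable); 192.168.205.0/25 (111 hosts, 126 usable); 192.168.205.128/25 (81 hosts, 126 usable)


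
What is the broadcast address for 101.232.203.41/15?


Network: 101.232.0.0/15
Host bits = 17
Set all host bits to 1:
Broadcast: 101.233.255.255


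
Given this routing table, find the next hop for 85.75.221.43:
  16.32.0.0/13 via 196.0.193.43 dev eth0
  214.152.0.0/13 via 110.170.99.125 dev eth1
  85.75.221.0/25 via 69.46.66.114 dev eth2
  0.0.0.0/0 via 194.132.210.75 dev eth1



Longest prefix match for 85.75.221.43:
  /13 16.32.0.0: no
  /13 214.152.0.0: no
  /25 85.75.221.0: MATCH
  /0 0.0.0.0: MATCH
Selected: next-hop 69.46.66.114 via eth2 (matched /25)


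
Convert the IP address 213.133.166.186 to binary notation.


213 = 11010101
133 = 10000101
166 = 10100110
186 = 10111010
Binary: 11010101.10000101.10100110.10111010


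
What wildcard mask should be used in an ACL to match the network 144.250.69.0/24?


Subnet mask: 255.255.255.0
Wildcard = 255.255.255.255 - subnet mask
255 - 255 = 0
255 - 255 = 0
255 - 255 = 0
255 - 0 = 255
Wildcard: 0.0.0.255


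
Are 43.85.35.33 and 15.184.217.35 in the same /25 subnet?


Mask: 255.255.255.128
43.85.35.33 AND mask = 43.85.35.0
15.184.217.35 AND mask = 15.184.217.0
No, different subnets (43.85.35.0 vs 15.184.217.0)


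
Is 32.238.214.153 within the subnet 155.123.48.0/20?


Subnet network: 155.123.48.0
Test IP AND mask: 32.238.208.0
No, 32.238.214.153 is not in 155.123.48.0/20


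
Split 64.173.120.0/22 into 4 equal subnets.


New prefix = 22 + 2 = 24
Each subnet has 256 addresses
  64.173.120.0/24
  64.173.121.0/24
  64.173.122.0/24
  64.173.123.0/24
Subnets: 64.173.120.0/24, 64.173.121.0/24, 64.173.122.0/24, 64.173.123.0/24


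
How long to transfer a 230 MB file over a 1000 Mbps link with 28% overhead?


Effective throughput = 1000 * (1 - 28/100) = 720 Mbps
File size in Mb = 230 * 8 = 1840 Mb
Time = 1840 / 720
Time = 2.5556 seconds


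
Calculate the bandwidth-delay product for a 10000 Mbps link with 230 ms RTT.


BDP = bandwidth * RTT
= 10000 Mbps * 230 ms
= 10000 * 1e6 * 230 / 1000 bits
= 2300000000 bits
= 287500000 bytes
= 280761.7188 KB
BDP = 2300000000 bits (287500000 bytes)


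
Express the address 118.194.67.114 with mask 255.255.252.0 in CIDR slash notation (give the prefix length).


Binary: 11111111.11111111.11111100.00000000
Count leading 1s
Prefix: /22


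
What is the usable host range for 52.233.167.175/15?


Network: 52.232.0.0
Broadcast: 52.233.255.255
First usable = network + 1
Last usable = broadcast - 1
Range: 52.232.0.1 to 52.233.255.254


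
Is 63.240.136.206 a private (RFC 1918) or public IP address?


RFC 1918 private ranges:
  10.0.0.0/8 (10.0.0.0 - 10.255.255.255)
  172.16.0.0/12 (172.16.0.0 - 172.31.255.255)
  192.168.0.0/16 (192.168.0.0 - 192.168.255.255)
Public (not in any RFC 1918 range)


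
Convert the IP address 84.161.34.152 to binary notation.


84 = 01010100
161 = 10100001
34 = 00100010
152 = 10011000
Binary: 01010100.10100001.00100010.10011000


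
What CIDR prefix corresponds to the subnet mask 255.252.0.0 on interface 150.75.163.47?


Binary: 11111111.11111100.00000000.00000000
Count leading 1s
Prefix: /14


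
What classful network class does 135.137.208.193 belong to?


First octet: 135
Binary: 10000111
10xxxxxx -> Class B (128-191)
Class B, default mask 255.255.0.0 (/16)


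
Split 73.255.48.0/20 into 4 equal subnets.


New prefix = 20 + 2 = 22
Each subnet has 1024 addresses
  73.255.48.0/22
  73.255.52.0/22
  73.255.56.0/22
  73.255.60.0/22
Subnets: 73.255.48.0/22, 73.255.52.0/22, 73.255.56.0/22, 73.255.60.0/22


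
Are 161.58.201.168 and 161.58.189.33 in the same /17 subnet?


Mask: 255.255.128.0
161.58.201.168 AND mask = 161.58.128.0
161.58.189.33 AND mask = 161.58.128.0
Yes, same subnet (161.58.128.0)


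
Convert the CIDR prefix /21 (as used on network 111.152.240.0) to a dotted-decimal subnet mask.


/21 means 21 network bits, 11 host bits
Binary: 11111111111111111111100000000000
Mask: 255.255.248.0


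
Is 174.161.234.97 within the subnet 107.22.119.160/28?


Subnet network: 107.22.119.160
Test IP AND mask: 174.161.234.96
No, 174.161.234.97 is not in 107.22.119.160/28


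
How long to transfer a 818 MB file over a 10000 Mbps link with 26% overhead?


Effective throughput = 10000 * (1 - 26/100) = 7400 Mbps
File size in Mb = 818 * 8 = 6544 Mb
Time = 6544 / 7400
Time = 0.8843 seconds


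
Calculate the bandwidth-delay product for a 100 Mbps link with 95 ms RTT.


BDP = bandwidth * RTT
= 100 Mbps * 95 ms
= 100 * 1e6 * 95 / 1000 bits
= 9500000 bits
= 1187500 bytes
= 1159.668 KB
BDP = 9500000 bits (1187500 bytes)


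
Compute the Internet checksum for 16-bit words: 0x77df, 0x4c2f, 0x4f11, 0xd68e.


Sum all words (with carry folding):
+ 0x77df = 0x77df
+ 0x4c2f = 0xc40e
+ 0x4f11 = 0x1320
+ 0xd68e = 0xe9ae
One's complement: ~0xe9ae
Checksum = 0x1651


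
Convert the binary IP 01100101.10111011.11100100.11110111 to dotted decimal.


01100101 = 101
10111011 = 187
11100100 = 228
11110111 = 247
IP: 101.187.228.247


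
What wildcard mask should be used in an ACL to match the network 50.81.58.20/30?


Subnet mask: 255.255.255.252
Wildcard = 255.255.255.255 - subnet mask
255 - 255 = 0
255 - 255 = 0
255 - 255 = 0
255 - 252 = 3
Wildcard: 0.0.0.3


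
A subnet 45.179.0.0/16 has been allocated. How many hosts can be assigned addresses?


Host bits = 32 - 16 = 16
Total addresses = 2^16 = 65536
Usable = total - 2 (network and broadcast)
Usable hosts: 65534


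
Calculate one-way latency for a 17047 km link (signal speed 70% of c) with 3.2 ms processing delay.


Speed = 0.7 * 3e5 km/s = 210000 km/s
Propagation delay = 17047 / 210000 = 0.0812 s = 81.1762 ms
Processing delay = 3.2 ms
Total one-way latency = 84.3762 ms


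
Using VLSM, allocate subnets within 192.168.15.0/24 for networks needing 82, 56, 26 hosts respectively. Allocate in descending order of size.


82 hosts -> /25 (126 usable): 192.168.15.0/25
56 hosts -> /26 (62 usable): 192.168.15.128/26
26 hosts -> /27 (30 usable): 192.168.15.192/27
Allocation: 192.168.15.0/25 (82 hosts, 126 usable); 192.168.15.128/26 (56 hosts, 62 usable); 192.168.15.192/27 (26 hosts, 30 usable)


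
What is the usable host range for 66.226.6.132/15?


Network: 66.226.0.0
Broadcast: 66.227.255.255
First usable = network + 1
Last usable = broadcast - 1
Range: 66.226.0.1 to 66.227.255.254


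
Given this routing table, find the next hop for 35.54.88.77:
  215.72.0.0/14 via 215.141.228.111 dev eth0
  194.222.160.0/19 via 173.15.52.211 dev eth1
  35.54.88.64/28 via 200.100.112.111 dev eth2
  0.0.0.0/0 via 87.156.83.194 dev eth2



Longest prefix match for 35.54.88.77:
  /14 215.72.0.0: no
  /19 194.222.160.0: no
  /28 35.54.88.64: MATCH
  /0 0.0.0.0: MATCH
Selected: next-hop 200.100.112.111 via eth2 (matched /28)


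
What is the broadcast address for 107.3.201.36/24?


Network: 107.3.201.0/24
Host bits = 8
Set all host bits to 1:
Broadcast: 107.3.201.255


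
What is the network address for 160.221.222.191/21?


IP:   10100000.11011101.11011110.10111111
Mask: 11111111.11111111.11111000.00000000
AND operation:
Net:  10100000.11011101.11011000.00000000
Network: 160.221.216.0/21


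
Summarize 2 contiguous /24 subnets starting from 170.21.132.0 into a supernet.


Original prefix: /24
Number of subnets: 2 = 2^1
New prefix = 24 - 1 = 23
Supernet: 170.21.132.0/23


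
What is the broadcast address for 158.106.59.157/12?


Network: 158.96.0.0/12
Host bits = 20
Set all host bits to 1:
Broadcast: 158.111.255.255


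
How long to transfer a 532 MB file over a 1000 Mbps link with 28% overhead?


Effective throughput = 1000 * (1 - 28/100) = 720 Mbps
File size in Mb = 532 * 8 = 4256 Mb
Time = 4256 / 720
Time = 5.9111 seconds


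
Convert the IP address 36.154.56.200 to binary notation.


36 = 00100100
154 = 10011010
56 = 00111000
200 = 11001000
Binary: 00100100.10011010.00111000.11001000


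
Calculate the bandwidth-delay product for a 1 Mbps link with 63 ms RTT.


BDP = bandwidth * RTT
= 1 Mbps * 63 ms
= 1 * 1e6 * 63 / 1000 bits
= 63000 bits
= 7875 bytes
= 7.6904 KB
BDP = 63000 bits (7875 bytes)


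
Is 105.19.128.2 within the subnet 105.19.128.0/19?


Subnet network: 105.19.128.0
Test IP AND mask: 105.19.128.0
Yes, 105.19.128.2 is in 105.19.128.0/19


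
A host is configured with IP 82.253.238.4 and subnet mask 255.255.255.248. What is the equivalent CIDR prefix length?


Binary: 11111111.11111111.11111111.11111000
Count leading 1s
Prefix: /29


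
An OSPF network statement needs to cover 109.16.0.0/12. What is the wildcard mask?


Subnet mask: 255.240.0.0
Wildcard = 255.255.255.255 - subnet mask
255 - 255 = 0
255 - 240 = 15
255 - 0 = 255
255 - 0 = 255
Wildcard: 0.15.255.255


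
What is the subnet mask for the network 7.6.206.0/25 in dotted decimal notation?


/25 means 25 network bits, 7 host bits
Binary: 11111111111111111111111110000000
Mask: 255.255.255.128


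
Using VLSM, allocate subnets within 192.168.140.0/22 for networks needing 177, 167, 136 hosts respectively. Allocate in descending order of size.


177 hosts -> /24 (254 usable): 192.168.140.0/24
167 hosts -> /24 (254 usable): 192.168.141.0/24
136 hosts -> /24 (254 usable): 192.168.142.0/24
Allocation: 192.168.140.0/24 (177 hosts, 254 usable); 192.168.141.0/24 (167 hosts, 254 usable); 192.168.142.0/24 (136 hosts, 254 usable)


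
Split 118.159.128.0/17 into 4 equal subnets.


New prefix = 17 + 2 = 19
Each subnet has 8192 addresses
  118.159.128.0/19
  118.159.160.0/19
  118.159.192.0/19
  118.159.224.0/19
Subnets: 118.159.128.0/19, 118.159.160.0/19, 118.159.192.0/19, 118.159.224.0/19


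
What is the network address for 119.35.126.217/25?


IP:   01110111.00100011.01111110.11011001
Mask: 11111111.11111111.11111111.10000000
AND operation:
Net:  01110111.00100011.01111110.10000000
Network: 119.35.126.128/25


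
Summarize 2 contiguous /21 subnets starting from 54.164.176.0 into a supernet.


Original prefix: /21
Number of subnets: 2 = 2^1
New prefix = 21 - 1 = 20
Supernet: 54.164.176.0/20


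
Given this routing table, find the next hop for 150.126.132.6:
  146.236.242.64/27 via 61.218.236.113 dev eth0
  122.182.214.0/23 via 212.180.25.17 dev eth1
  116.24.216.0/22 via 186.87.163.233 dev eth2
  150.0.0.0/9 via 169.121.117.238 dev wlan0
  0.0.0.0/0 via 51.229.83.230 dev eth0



Longest prefix match for 150.126.132.6:
  /27 146.236.242.64: no
  /23 122.182.214.0: no
  /22 116.24.216.0: no
  /9 150.0.0.0: MATCH
  /0 0.0.0.0: MATCH
Selected: next-hop 169.121.117.238 via wlan0 (matched /9)


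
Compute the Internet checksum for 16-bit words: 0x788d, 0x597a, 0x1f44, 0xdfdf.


Sum all words (with carry folding):
+ 0x788d = 0x788d
+ 0x597a = 0xd207
+ 0x1f44 = 0xf14b
+ 0xdfdf = 0xd12b
One's complement: ~0xd12b
Checksum = 0x2ed4


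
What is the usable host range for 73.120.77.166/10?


Network: 73.64.0.0
Broadcast: 73.127.255.255
First usable = network + 1
Last usable = broadcast - 1
Range: 73.64.0.1 to 73.127.255.254


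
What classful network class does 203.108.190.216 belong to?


First octet: 203
Binary: 11001011
110xxxxx -> Class C (192-223)
Class C, default mask 255.255.255.0 (/24)


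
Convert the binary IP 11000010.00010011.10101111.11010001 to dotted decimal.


11000010 = 194
00010011 = 19
10101111 = 175
11010001 = 209
IP: 194.19.175.209


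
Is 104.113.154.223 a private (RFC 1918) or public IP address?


RFC 1918 private ranges:
  10.0.0.0/8 (10.0.0.0 - 10.255.255.255)
  172.16.0.0/12 (172.16.0.0 - 172.31.255.255)
  192.168.0.0/16 (192.168.0.0 - 192.168.255.255)
Public (not in any RFC 1918 range)


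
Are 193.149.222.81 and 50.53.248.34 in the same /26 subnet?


Mask: 255.255.255.192
193.149.222.81 AND mask = 193.149.222.64
50.53.248.34 AND mask = 50.53.248.0
No, different subnets (193.149.222.64 vs 50.53.248.0)


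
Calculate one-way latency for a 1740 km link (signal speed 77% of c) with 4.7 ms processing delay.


Speed = 0.77 * 3e5 km/s = 231000 km/s
Propagation delay = 1740 / 231000 = 0.0075 s = 7.5325 ms
Processing delay = 4.7 ms
Total one-way latency = 12.2325 ms


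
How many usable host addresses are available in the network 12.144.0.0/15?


Host bits = 32 - 15 = 17
Total addresses = 2^17 = 131072
Usable = total - 2 (network and broadcast)
Usable hosts: 131070


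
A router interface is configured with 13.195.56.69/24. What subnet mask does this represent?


/24 means 24 network bits, 8 host bits
Binary: 11111111111111111111111100000000
Mask: 255.255.255.0


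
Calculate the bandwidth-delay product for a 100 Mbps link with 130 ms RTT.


BDP = bandwidth * RTT
= 100 Mbps * 130 ms
= 100 * 1e6 * 130 / 1000 bits
= 13000000 bits
= 1625000 bytes
= 1586.9141 KB
BDP = 13000000 bits (1625000 bytes)


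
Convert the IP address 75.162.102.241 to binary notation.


75 = 01001011
162 = 10100010
102 = 01100110
241 = 11110001
Binary: 01001011.10100010.01100110.11110001


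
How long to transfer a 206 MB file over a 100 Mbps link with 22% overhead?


Effective throughput = 100 * (1 - 22/100) = 78 Mbps
File size in Mb = 206 * 8 = 1648 Mb
Time = 1648 / 78
Time = 21.1282 seconds


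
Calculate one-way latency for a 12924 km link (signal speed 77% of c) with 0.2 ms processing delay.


Speed = 0.77 * 3e5 km/s = 231000 km/s
Propagation delay = 12924 / 231000 = 0.0559 s = 55.9481 ms
Processing delay = 0.2 ms
Total one-way latency = 56.1481 ms


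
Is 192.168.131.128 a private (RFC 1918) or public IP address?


RFC 1918 private ranges:
  10.0.0.0/8 (10.0.0.0 - 10.255.255.255)
  172.16.0.0/12 (172.16.0.0 - 172.31.255.255)
  192.168.0.0/16 (192.168.0.0 - 192.168.255.255)
Private (in 192.168.0.0/16)


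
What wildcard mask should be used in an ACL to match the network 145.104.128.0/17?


Subnet mask: 255.255.128.0
Wildcard = 255.255.255.255 - subnet mask
255 - 255 = 0
255 - 255 = 0
255 - 128 = 127
255 - 0 = 255
Wildcard: 0.0.127.255


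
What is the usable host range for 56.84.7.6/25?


Network: 56.84.7.0
Broadcast: 56.84.7.127
First usable = network + 1
Last usable = broadcast - 1
Range: 56.84.7.1 to 56.84.7.126


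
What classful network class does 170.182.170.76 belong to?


First octet: 170
Binary: 10101010
10xxxxxx -> Class B (128-191)
Class B, default mask 255.255.0.0 (/16)


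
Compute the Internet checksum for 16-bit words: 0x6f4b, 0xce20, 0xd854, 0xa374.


Sum all words (with carry folding):
+ 0x6f4b = 0x6f4b
+ 0xce20 = 0x3d6c
+ 0xd854 = 0x15c1
+ 0xa374 = 0xb935
One's complement: ~0xb935
Checksum = 0x46ca


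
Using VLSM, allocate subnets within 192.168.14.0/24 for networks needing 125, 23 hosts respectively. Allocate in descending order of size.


125 hosts -> /25 (126 usable): 192.168.14.0/25
23 hosts -> /27 (30 usable): 192.168.14.128/27
Allocation: 192.168.14.0/25 (125 hosts, 126 usable); 192.168.14.128/27 (23 hosts, 30 usable)


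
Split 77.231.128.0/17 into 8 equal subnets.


New prefix = 17 + 3 = 20
Each subnet has 4096 addresses
  77.231.128.0/20
  77.231.144.0/20
  77.231.160.0/20
  77.231.176.0/20
  77.231.192.0/20
  77.231.208.0/20
  77.231.224.0/20
  77.231.240.0/20
Subnets: 77.231.128.0/20, 77.231.144.0/20, 77.231.160.0/20, 77.231.176.0/20, 77.231.192.0/20, 77.231.208.0/20, 77.231.224.0/20, 77.231.240.0/20


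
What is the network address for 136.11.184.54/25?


IP:   10001000.00001011.10111000.00110110
Mask: 11111111.11111111.11111111.10000000
AND operation:
Net:  10001000.00001011.10111000.00000000
Network: 136.11.184.0/25


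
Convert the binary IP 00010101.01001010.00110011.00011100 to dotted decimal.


00010101 = 21
01001010 = 74
00110011 = 51
00011100 = 28
IP: 21.74.51.28


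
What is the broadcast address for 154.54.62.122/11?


Network: 154.32.0.0/11
Host bits = 21
Set all host bits to 1:
Broadcast: 154.63.255.255


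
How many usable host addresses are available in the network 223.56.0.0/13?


Host bits = 32 - 13 = 19
Total addresses = 2^19 = 524288
Usable = total - 2 (network and broadcast)
Usable hosts: 524286


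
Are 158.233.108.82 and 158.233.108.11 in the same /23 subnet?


Mask: 255.255.254.0
158.233.108.82 AND mask = 158.233.108.0
158.233.108.11 AND mask = 158.233.108.0
Yes, same subnet (158.233.108.0)


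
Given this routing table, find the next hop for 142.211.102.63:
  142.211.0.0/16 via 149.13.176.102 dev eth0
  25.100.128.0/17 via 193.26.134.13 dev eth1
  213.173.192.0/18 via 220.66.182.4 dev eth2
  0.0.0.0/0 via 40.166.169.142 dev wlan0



Longest prefix match for 142.211.102.63:
  /16 142.211.0.0: MATCH
  /17 25.100.128.0: no
  /18 213.173.192.0: no
  /0 0.0.0.0: MATCH
Selected: next-hop 149.13.176.102 via eth0 (matched /16)


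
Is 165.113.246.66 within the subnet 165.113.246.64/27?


Subnet network: 165.113.246.64
Test IP AND mask: 165.113.246.64
Yes, 165.113.246.66 is in 165.113.246.64/27


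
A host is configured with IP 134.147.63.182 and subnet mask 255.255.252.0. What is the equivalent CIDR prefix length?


Binary: 11111111.11111111.11111100.00000000
Count leading 1s
Prefix: /22


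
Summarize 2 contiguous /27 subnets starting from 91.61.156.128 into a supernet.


Original prefix: /27
Number of subnets: 2 = 2^1
New prefix = 27 - 1 = 26
Supernet: 91.61.156.128/26


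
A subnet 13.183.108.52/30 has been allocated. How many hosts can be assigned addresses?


Host bits = 32 - 30 = 2
Total addresses = 2^2 = 4
Usable = total - 2 (network and broadcast)
Usable hosts: 2


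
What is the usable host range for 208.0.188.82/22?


Network: 208.0.188.0
Broadcast: 208.0.191.255
First usable = network + 1
Last usable = broadcast - 1
Range: 208.0.188.1 to 208.0.191.254


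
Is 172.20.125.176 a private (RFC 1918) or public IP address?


RFC 1918 private ranges:
  10.0.0.0/8 (10.0.0.0 - 10.255.255.255)
  172.16.0.0/12 (172.16.0.0 - 172.31.255.255)
  192.168.0.0/16 (192.168.0.0 - 192.168.255.255)
Private (in 172.16.0.0/12)


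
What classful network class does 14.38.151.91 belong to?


First octet: 14
Binary: 00001110
0xxxxxxx -> Class A (1-126)
Class A, default mask 255.0.0.0 (/8)


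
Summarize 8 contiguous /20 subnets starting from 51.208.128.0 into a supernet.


Original prefix: /20
Number of subnets: 8 = 2^3
New prefix = 20 - 3 = 17
Supernet: 51.208.128.0/17


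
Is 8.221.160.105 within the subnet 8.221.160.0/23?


Subnet network: 8.221.160.0
Test IP AND mask: 8.221.160.0
Yes, 8.221.160.105 is in 8.221.160.0/23


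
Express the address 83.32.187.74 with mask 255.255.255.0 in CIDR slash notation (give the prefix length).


Binary: 11111111.11111111.11111111.00000000
Count leading 1s
Prefix: /24


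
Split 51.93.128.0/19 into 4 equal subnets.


New prefix = 19 + 2 = 21
Each subnet has 2048 addresses
  51.93.128.0/21
  51.93.136.0/21
  51.93.144.0/21
  51.93.152.0/21
Subnets: 51.93.128.0/21, 51.93.136.0/21, 51.93.144.0/21, 51.93.152.0/21


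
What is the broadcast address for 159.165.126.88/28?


Network: 159.165.126.80/28
Host bits = 4
Set all host bits to 1:
Broadcast: 159.165.126.95


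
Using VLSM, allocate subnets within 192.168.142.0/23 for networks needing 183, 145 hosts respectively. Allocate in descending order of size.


183 hosts -> /24 (254 usable): 192.168.142.0/24
145 hosts -> /24 (254 usable): 192.168.143.0/24
Allocation: 192.168.142.0/24 (183 hosts, 254 usable); 192.168.143.0/24 (145 hosts, 254 usable)


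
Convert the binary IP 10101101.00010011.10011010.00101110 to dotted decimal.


10101101 = 173
00010011 = 19
10011010 = 154
00101110 = 46
IP: 173.19.154.46


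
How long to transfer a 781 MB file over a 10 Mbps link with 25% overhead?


Effective throughput = 10 * (1 - 25/100) = 7.5 Mbps
File size in Mb = 781 * 8 = 6248 Mb
Time = 6248 / 7.5
Time = 833.0667 seconds


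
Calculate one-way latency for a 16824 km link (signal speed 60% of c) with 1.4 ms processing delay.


Speed = 0.6 * 3e5 km/s = 180000 km/s
Propagation delay = 16824 / 180000 = 0.0935 s = 93.4667 ms
Processing delay = 1.4 ms
Total one-way latency = 94.8667 ms


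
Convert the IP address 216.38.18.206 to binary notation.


216 = 11011000
38 = 00100110
18 = 00010010
206 = 11001110
Binary: 11011000.00100110.00010010.11001110


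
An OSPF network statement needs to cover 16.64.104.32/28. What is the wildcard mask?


Subnet mask: 255.255.255.240
Wildcard = 255.255.255.255 - subnet mask
255 - 255 = 0
255 - 255 = 0
255 - 255 = 0
255 - 240 = 15
Wildcard: 0.0.0.15


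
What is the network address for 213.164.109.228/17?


IP:   11010101.10100100.01101101.11100100
Mask: 11111111.11111111.10000000.00000000
AND operation:
Net:  11010101.10100100.00000000.00000000
Network: 213.164.0.0/17


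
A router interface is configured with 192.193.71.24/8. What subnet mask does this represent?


/8 means 8 network bits, 24 host bits
Binary: 11111111000000000000000000000000
Mask: 255.0.0.0


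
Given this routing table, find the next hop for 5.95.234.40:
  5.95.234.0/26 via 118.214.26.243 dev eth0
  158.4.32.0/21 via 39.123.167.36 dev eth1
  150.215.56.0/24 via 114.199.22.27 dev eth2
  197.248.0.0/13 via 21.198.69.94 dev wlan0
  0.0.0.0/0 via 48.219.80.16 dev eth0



Longest prefix match for 5.95.234.40:
  /26 5.95.234.0: MATCH
  /21 158.4.32.0: no
  /24 150.215.56.0: no
  /13 197.248.0.0: no
  /0 0.0.0.0: MATCH
Selected: next-hop 118.214.26.243 via eth0 (matched /26)


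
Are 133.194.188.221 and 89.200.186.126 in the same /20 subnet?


Mask: 255.255.240.0
133.194.188.221 AND mask = 133.194.176.0
89.200.186.126 AND mask = 89.200.176.0
No, different subnets (133.194.176.0 vs 89.200.176.0)


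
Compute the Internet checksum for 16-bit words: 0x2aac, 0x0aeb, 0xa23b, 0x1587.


Sum all words (with carry folding):
+ 0x2aac = 0x2aac
+ 0x0aeb = 0x3597
+ 0xa23b = 0xd7d2
+ 0x1587 = 0xed59
One's complement: ~0xed59
Checksum = 0x12a6


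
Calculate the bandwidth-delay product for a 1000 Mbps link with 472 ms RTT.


BDP = bandwidth * RTT
= 1000 Mbps * 472 ms
= 1000 * 1e6 * 472 / 1000 bits
= 472000000 bits
= 59000000 bytes
= 57617.1875 KB
BDP = 472000000 bits (59000000 bytes)


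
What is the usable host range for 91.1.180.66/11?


Network: 91.0.0.0
Broadcast: 91.31.255.255
First usable = network + 1
Last usable = broadcast - 1
Range: 91.0.0.1 to 91.31.255.254


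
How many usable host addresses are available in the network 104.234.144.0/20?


Host bits = 32 - 20 = 12
Total addresses = 2^12 = 4096
Usable = total - 2 (network and broadcast)
Usable hosts: 4094


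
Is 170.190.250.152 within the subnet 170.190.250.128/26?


Subnet network: 170.190.250.128
Test IP AND mask: 170.190.250.128
Yes, 170.190.250.152 is in 170.190.250.128/26


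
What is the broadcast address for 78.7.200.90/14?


Network: 78.4.0.0/14
Host bits = 18
Set all host bits to 1:
Broadcast: 78.7.255.255


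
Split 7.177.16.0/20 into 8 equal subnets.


New prefix = 20 + 3 = 23
Each subnet has 512 addresses
  7.177.16.0/23
  7.177.18.0/23
  7.177.20.0/23
  7.177.22.0/23
  7.177.24.0/23
  7.177.26.0/23
  7.177.28.0/23
  7.177.30.0/23
Subnets: 7.177.16.0/23, 7.177.18.0/23, 7.177.20.0/23, 7.177.22.0/23, 7.177.24.0/23, 7.177.26.0/23, 7.177.28.0/23, 7.177.30.0/23


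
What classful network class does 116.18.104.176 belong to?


First octet: 116
Binary: 01110100
0xxxxxxx -> Class A (1-126)
Class A, default mask 255.0.0.0 (/8)


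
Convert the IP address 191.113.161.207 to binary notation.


191 = 10111111
113 = 01110001
161 = 10100001
207 = 11001111
Binary: 10111111.01110001.10100001.11001111


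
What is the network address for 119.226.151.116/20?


IP:   01110111.11100010.10010111.01110100
Mask: 11111111.11111111.11110000.00000000
AND operation:
Net:  01110111.11100010.10010000.00000000
Network: 119.226.144.0/20


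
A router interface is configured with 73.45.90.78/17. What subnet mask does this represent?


/17 means 17 network bits, 15 host bits
Binary: 11111111111111111000000000000000
Mask: 255.255.128.0


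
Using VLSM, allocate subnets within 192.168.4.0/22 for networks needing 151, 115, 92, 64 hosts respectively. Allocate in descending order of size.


151 hosts -> /24 (254 usable): 192.168.4.0/24
115 hosts -> /25 (126 usable): 192.168.5.0/25
92 hosts -> /25 (126 usable): 192.168.5.128/25
64 hosts -> /25 (126 usable): 192.168.6.0/25
Allocation: 192.168.4.0/24 (151 hosts, 254 usable); 192.168.5.0/25 (115 hosts, 126 usable); 192.168.5.128/25 (92 hosts, 126 usable); 192.168.6.0/25 (64 hosts, 126 usable)


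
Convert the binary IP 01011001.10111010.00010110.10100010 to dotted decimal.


01011001 = 89
10111010 = 186
00010110 = 22
10100010 = 162
IP: 89.186.22.162


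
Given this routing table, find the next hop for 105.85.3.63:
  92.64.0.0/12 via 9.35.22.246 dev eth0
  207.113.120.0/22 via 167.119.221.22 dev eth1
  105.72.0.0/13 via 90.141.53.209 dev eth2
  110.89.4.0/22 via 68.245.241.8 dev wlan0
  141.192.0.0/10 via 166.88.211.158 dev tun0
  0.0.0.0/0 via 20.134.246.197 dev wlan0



Longest prefix match for 105.85.3.63:
  /12 92.64.0.0: no
  /22 207.113.120.0: no
  /13 105.72.0.0: no
  /22 110.89.4.0: no
  /10 141.192.0.0: no
  /0 0.0.0.0: MATCH
Selected: next-hop 20.134.246.197 via wlan0 (matched /0)


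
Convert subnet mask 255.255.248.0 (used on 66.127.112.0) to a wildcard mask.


Subnet mask: 255.255.248.0
Wildcard = 255.255.255.255 - subnet mask
255 - 255 = 0
255 - 255 = 0
255 - 248 = 7
255 - 0 = 255
Wildcard: 0.0.7.255


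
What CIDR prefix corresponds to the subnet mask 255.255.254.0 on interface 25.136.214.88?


Binary: 11111111.11111111.11111110.00000000
Count leading 1s
Prefix: /23


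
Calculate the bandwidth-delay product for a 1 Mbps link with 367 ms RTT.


BDP = bandwidth * RTT
= 1 Mbps * 367 ms
= 1 * 1e6 * 367 / 1000 bits
= 367000 bits
= 45875 bytes
= 44.7998 KB
BDP = 367000 bits (45875 bytes)


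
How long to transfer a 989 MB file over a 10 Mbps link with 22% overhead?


Effective throughput = 10 * (1 - 22/100) = 7.8 Mbps
File size in Mb = 989 * 8 = 7912 Mb
Time = 7912 / 7.8
Time = 1014.359 seconds


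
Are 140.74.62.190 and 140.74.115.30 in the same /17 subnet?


Mask: 255.255.128.0
140.74.62.190 AND mask = 140.74.0.0
140.74.115.30 AND mask = 140.74.0.0
Yes, same subnet (140.74.0.0)


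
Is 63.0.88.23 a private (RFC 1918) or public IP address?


RFC 1918 private ranges:
  10.0.0.0/8 (10.0.0.0 - 10.255.255.255)
  172.16.0.0/12 (172.16.0.0 - 172.31.255.255)
  192.168.0.0/16 (192.168.0.0 - 192.168.255.255)
Public (not in any RFC 1918 range)


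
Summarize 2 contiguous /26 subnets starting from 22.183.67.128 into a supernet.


Original prefix: /26
Number of subnets: 2 = 2^1
New prefix = 26 - 1 = 25
Supernet: 22.183.67.128/25


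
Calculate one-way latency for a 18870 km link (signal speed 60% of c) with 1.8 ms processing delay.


Speed = 0.6 * 3e5 km/s = 180000 km/s
Propagation delay = 18870 / 180000 = 0.1048 s = 104.8333 ms
Processing delay = 1.8 ms
Total one-way latency = 106.6333 ms
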